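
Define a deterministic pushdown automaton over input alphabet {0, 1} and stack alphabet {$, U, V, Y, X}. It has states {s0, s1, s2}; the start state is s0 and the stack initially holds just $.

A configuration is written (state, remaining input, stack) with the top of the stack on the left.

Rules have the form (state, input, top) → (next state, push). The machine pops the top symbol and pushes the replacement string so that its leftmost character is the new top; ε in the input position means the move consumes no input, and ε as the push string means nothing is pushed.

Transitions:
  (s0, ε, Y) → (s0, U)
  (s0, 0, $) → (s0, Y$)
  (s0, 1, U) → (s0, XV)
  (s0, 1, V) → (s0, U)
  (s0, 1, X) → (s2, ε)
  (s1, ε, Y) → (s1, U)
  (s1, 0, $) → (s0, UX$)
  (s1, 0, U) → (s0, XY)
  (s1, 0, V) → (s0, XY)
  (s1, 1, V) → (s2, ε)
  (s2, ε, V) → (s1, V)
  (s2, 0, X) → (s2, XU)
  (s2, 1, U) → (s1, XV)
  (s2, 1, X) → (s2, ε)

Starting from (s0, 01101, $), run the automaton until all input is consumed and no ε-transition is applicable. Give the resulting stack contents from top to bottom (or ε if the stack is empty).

(s0, 01101, $)
  read 0, top $: go to s0, push Y$ → (s0, 1101, Y$)
  ε-move, top Y: go to s0, push U → (s0, 1101, U$)
  read 1, top U: go to s0, push XV → (s0, 101, XV$)
  read 1, top X: go to s2, push ε → (s2, 01, V$)
  ε-move, top V: go to s1, push V → (s1, 01, V$)
  read 0, top V: go to s0, push XY → (s0, 1, XY$)
  read 1, top X: go to s2, push ε → (s2, ε, Y$)
All input consumed in state s2 with stack Y$.

Y$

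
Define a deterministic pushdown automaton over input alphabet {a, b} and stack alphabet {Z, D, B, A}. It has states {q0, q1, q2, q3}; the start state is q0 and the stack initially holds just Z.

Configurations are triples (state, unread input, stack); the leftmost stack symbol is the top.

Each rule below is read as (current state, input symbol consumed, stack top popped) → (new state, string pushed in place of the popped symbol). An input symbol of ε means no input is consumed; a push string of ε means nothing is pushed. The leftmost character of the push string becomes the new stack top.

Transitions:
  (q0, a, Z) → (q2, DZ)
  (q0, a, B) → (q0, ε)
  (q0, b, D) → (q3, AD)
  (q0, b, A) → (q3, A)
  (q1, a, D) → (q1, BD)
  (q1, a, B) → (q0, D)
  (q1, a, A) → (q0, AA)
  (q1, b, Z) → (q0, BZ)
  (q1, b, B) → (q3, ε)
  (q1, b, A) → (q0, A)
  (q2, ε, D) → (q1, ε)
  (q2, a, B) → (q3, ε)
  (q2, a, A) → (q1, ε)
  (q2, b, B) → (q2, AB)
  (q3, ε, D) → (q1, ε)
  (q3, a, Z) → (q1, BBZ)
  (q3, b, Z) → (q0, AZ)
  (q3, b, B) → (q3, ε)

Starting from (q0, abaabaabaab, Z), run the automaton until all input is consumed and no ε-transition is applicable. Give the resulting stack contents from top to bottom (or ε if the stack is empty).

BZ

(q0, abaabaabaab, Z) ⊢ (q2, baabaabaab, DZ) ⊢ (q1, baabaabaab, Z) ⊢ (q0, aabaabaab, BZ) ⊢ (q0, abaabaab, Z) ⊢ (q2, baabaab, DZ) ⊢ (q1, baabaab, Z) ⊢ (q0, aabaab, BZ) ⊢ (q0, abaab, Z) ⊢ (q2, baab, DZ) ⊢ (q1, baab, Z) ⊢ (q0, aab, BZ) ⊢ (q0, ab, Z) ⊢ (q2, b, DZ) ⊢ (q1, b, Z) ⊢ (q0, ε, BZ)
All input consumed in state q0 with stack BZ.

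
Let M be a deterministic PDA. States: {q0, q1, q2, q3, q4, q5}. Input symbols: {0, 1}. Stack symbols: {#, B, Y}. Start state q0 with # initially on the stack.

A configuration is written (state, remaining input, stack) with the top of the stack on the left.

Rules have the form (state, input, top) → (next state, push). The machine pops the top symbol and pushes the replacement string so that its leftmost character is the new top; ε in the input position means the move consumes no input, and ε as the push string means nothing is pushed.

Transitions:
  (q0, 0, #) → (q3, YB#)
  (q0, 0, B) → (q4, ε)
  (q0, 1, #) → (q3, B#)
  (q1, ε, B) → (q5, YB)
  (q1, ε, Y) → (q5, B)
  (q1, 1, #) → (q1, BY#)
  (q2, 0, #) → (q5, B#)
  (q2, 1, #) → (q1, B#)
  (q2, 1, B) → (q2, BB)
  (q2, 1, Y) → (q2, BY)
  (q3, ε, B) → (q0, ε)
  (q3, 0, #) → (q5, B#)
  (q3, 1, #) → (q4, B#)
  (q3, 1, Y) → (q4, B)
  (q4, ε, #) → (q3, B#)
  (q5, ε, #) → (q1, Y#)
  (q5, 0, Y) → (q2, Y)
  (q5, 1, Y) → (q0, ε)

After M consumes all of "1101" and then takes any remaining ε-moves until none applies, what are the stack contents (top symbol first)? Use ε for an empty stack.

(q0, 1101, #) ⊢ (q3, 101, B#) ⊢ (q0, 101, #) ⊢ (q3, 01, B#) ⊢ (q0, 01, #) ⊢ (q3, 1, YB#) ⊢ (q4, ε, BB#)
All input consumed in state q4 with stack BB#.

BB#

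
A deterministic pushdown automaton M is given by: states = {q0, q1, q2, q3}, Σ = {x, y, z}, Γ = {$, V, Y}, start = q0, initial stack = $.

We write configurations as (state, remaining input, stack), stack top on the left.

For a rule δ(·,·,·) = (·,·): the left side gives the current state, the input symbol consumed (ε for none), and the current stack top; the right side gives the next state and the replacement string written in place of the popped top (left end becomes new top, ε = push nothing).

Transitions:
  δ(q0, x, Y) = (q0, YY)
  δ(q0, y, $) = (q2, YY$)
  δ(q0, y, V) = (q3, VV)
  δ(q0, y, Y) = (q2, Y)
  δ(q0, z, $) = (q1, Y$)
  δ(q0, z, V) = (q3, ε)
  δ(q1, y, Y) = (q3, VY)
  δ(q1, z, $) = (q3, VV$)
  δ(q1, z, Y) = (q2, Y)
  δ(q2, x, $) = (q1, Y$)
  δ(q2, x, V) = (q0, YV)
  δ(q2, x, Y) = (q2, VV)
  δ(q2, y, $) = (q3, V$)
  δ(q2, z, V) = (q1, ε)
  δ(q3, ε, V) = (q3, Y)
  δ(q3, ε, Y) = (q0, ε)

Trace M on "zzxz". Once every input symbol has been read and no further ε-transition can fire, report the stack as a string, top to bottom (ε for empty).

(q0, zzxz, $)
  read z, top $: go to q1, push Y$ → (q1, zxz, Y$)
  read z, top Y: go to q2, push Y → (q2, xz, Y$)
  read x, top Y: go to q2, push VV → (q2, z, VV$)
  read z, top V: go to q1, push ε → (q1, ε, V$)
All input consumed in state q1 with stack V$.

V$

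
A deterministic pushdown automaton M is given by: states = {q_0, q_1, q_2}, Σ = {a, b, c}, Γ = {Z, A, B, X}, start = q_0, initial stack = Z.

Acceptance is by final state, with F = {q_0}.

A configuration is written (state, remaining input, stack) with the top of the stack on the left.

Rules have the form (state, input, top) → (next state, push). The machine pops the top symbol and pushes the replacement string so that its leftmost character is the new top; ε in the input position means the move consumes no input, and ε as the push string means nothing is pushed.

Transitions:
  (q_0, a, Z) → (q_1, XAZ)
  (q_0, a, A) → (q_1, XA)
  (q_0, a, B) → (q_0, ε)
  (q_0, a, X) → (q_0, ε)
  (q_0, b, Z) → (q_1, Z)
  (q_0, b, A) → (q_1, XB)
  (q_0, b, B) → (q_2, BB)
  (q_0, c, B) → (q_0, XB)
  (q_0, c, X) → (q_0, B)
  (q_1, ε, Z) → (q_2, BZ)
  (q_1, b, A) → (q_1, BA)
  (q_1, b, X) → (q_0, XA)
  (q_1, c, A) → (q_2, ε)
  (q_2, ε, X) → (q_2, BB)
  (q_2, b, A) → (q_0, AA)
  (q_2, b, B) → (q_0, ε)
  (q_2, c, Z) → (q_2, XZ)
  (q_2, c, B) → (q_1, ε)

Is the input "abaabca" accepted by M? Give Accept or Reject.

Accept

(q_0, abaabca, Z)
  read a, top Z: go to q_1, push XAZ → (q_1, baabca, XAZ)
  read b, top X: go to q_0, push XA → (q_0, aabca, XAAZ)
  read a, top X: go to q_0, push ε → (q_0, abca, AAZ)
  read a, top A: go to q_1, push XA → (q_1, bca, XAAZ)
  read b, top X: go to q_0, push XA → (q_0, ca, XAAAZ)
  read c, top X: go to q_0, push B → (q_0, a, BAAAZ)
  read a, top B: go to q_0, push ε → (q_0, ε, AAAZ)
All input consumed; state q_0 ∈ F.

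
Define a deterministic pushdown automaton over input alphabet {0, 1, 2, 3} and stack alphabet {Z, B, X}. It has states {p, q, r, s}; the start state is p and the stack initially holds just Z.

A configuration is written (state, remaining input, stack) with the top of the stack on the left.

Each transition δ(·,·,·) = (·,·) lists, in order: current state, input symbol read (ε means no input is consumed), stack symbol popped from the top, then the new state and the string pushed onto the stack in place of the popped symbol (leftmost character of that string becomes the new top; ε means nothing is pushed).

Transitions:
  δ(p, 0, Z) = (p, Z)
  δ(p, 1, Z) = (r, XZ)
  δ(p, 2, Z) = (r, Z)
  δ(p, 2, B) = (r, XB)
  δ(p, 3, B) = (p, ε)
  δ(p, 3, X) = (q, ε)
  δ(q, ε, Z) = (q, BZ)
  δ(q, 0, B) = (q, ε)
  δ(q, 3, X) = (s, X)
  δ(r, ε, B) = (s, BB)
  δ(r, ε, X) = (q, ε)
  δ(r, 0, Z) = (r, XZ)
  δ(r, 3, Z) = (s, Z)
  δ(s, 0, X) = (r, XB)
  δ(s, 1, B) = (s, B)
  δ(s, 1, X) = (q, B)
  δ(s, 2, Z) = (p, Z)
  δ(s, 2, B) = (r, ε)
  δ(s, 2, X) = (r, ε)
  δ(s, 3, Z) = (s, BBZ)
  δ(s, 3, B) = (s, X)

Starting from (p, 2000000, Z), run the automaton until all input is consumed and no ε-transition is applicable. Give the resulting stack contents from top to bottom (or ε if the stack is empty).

(p, 2000000, Z)
  read 2, top Z: go to r, push Z → (r, 000000, Z)
  read 0, top Z: go to r, push XZ → (r, 00000, XZ)
  ε-move, top X: go to q, push ε → (q, 00000, Z)
  ε-move, top Z: go to q, push BZ → (q, 00000, BZ)
  read 0, top B: go to q, push ε → (q, 0000, Z)
  ε-move, top Z: go to q, push BZ → (q, 0000, BZ)
  read 0, top B: go to q, push ε → (q, 000, Z)
  ε-move, top Z: go to q, push BZ → (q, 000, BZ)
  read 0, top B: go to q, push ε → (q, 00, Z)
  ε-move, top Z: go to q, push BZ → (q, 00, BZ)
  read 0, top B: go to q, push ε → (q, 0, Z)
  ε-move, top Z: go to q, push BZ → (q, 0, BZ)
  read 0, top B: go to q, push ε → (q, ε, Z)
  ε-move, top Z: go to q, push BZ → (q, ε, BZ)
All input consumed in state q with stack BZ.

BZ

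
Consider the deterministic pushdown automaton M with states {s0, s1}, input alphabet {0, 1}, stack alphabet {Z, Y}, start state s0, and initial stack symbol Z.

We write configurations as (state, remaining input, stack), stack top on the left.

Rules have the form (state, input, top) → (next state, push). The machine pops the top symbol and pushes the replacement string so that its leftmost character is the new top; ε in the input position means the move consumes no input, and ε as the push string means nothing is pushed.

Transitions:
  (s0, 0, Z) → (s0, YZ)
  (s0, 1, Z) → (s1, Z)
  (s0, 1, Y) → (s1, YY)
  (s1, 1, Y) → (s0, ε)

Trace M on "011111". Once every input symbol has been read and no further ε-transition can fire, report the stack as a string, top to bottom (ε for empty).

(s0, 011111, Z)
  read 0, top Z: go to s0, push YZ → (s0, 11111, YZ)
  read 1, top Y: go to s1, push YY → (s1, 1111, YYZ)
  read 1, top Y: go to s0, push ε → (s0, 111, YZ)
  read 1, top Y: go to s1, push YY → (s1, 11, YYZ)
  read 1, top Y: go to s0, push ε → (s0, 1, YZ)
  read 1, top Y: go to s1, push YY → (s1, ε, YYZ)
All input consumed in state s1 with stack YYZ.

YYZ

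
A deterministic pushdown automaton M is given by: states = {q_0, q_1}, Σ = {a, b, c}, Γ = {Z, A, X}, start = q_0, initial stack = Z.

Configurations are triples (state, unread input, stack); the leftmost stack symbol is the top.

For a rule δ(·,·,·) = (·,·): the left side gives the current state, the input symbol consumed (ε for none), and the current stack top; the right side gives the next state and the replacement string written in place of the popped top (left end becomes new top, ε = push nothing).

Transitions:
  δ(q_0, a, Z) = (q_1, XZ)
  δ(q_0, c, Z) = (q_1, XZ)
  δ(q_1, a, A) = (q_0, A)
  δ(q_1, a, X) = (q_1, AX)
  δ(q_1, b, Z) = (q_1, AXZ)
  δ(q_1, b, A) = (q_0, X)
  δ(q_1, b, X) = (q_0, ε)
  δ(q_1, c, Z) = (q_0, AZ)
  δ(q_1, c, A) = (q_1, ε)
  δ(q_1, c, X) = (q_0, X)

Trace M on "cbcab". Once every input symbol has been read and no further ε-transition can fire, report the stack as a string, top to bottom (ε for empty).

XXZ

(q_0, cbcab, Z)
  read c, top Z: go to q_1, push XZ → (q_1, bcab, XZ)
  read b, top X: go to q_0, push ε → (q_0, cab, Z)
  read c, top Z: go to q_1, push XZ → (q_1, ab, XZ)
  read a, top X: go to q_1, push AX → (q_1, b, AXZ)
  read b, top A: go to q_0, push X → (q_0, ε, XXZ)
All input consumed in state q_0 with stack XXZ.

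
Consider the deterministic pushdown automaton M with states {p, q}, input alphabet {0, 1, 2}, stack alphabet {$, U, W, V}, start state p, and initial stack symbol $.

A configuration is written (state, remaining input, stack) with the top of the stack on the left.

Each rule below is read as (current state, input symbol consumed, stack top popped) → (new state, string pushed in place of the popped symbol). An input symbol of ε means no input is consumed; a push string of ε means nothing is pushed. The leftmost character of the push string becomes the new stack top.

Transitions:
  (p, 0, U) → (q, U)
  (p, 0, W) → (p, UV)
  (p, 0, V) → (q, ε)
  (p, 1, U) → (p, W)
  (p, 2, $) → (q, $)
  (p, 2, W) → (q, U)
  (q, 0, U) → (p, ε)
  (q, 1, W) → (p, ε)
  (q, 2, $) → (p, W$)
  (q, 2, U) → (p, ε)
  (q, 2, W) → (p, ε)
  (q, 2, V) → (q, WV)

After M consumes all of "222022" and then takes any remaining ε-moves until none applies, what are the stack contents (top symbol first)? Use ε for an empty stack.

W$

(p, 222022, $)
  read 2, top $: go to q, push $ → (q, 22022, $)
  read 2, top $: go to p, push W$ → (p, 2022, W$)
  read 2, top W: go to q, push U → (q, 022, U$)
  read 0, top U: go to p, push ε → (p, 22, $)
  read 2, top $: go to q, push $ → (q, 2, $)
  read 2, top $: go to p, push W$ → (p, ε, W$)
All input consumed in state p with stack W$.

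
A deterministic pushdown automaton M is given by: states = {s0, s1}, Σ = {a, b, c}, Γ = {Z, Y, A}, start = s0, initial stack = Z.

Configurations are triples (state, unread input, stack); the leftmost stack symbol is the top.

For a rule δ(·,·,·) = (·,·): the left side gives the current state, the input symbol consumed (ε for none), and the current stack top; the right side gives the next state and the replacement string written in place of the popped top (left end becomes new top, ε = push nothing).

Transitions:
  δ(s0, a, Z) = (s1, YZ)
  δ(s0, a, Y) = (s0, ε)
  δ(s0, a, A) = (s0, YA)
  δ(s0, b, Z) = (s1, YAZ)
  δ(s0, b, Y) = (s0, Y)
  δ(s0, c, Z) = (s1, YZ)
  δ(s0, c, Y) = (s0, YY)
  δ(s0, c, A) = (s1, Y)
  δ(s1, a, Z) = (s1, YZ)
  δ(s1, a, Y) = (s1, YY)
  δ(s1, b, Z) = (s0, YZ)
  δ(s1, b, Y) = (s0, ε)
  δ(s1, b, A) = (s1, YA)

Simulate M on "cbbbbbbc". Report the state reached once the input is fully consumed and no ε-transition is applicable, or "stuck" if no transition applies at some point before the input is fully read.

stuck

(s0, cbbbbbbc, Z)
  read c, top Z: go to s1, push YZ → (s1, bbbbbbc, YZ)
  read b, top Y: go to s0, push ε → (s0, bbbbbc, Z)
  read b, top Z: go to s1, push YAZ → (s1, bbbbc, YAZ)
  read b, top Y: go to s0, push ε → (s0, bbbc, AZ)
No transition for (s0, b, top A); M blocks with input bbbc remaining.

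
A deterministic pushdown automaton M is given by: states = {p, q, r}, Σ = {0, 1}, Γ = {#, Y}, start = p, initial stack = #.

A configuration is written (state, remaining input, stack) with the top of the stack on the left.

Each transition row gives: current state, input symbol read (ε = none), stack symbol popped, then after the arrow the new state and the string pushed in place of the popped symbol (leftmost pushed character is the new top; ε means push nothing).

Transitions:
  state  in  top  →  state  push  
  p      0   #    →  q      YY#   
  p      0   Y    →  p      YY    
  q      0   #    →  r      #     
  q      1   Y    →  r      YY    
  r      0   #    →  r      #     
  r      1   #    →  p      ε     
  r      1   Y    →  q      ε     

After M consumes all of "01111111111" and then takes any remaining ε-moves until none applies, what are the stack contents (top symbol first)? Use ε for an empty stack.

(p, 01111111111, #)
  read 0, top #: go to q, push YY# → (q, 1111111111, YY#)
  read 1, top Y: go to r, push YY → (r, 111111111, YYY#)
  read 1, top Y: go to q, push ε → (q, 11111111, YY#)
  read 1, top Y: go to r, push YY → (r, 1111111, YYY#)
  read 1, top Y: go to q, push ε → (q, 111111, YY#)
  read 1, top Y: go to r, push YY → (r, 11111, YYY#)
  read 1, top Y: go to q, push ε → (q, 1111, YY#)
  read 1, top Y: go to r, push YY → (r, 111, YYY#)
  read 1, top Y: go to q, push ε → (q, 11, YY#)
  read 1, top Y: go to r, push YY → (r, 1, YYY#)
  read 1, top Y: go to q, push ε → (q, ε, YY#)
All input consumed in state q with stack YY#.

YY#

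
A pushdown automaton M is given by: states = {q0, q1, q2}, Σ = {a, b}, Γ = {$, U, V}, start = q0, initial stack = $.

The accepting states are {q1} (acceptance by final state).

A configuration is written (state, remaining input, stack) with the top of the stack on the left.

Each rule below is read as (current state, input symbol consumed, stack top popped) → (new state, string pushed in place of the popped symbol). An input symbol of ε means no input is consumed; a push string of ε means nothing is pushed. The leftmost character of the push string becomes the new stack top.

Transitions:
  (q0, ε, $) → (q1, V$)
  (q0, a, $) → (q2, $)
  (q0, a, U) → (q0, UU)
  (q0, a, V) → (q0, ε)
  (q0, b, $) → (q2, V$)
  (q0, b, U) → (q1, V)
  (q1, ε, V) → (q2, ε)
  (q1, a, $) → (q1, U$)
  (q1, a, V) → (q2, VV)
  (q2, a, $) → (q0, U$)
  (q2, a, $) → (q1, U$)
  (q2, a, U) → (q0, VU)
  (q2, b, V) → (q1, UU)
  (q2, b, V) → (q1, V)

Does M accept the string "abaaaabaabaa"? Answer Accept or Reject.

No computation consumes all input and reaches a final state.

Reject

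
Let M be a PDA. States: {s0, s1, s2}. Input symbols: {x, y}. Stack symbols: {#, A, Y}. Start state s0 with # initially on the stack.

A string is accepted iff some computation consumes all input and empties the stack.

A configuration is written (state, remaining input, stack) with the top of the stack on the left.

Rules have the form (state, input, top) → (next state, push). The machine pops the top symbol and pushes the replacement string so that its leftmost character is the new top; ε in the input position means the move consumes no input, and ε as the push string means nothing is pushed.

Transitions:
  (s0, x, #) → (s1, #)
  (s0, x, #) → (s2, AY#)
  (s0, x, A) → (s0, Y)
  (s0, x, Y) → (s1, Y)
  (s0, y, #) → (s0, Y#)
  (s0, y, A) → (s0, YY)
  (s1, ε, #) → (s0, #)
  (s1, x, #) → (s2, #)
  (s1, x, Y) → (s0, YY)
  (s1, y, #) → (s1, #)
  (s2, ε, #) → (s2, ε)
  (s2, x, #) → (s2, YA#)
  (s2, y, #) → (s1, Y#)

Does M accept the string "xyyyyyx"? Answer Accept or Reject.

One accepting computation: (s0, xyyyyyx, #) ⊢ (s1, yyyyyx, #) ⊢ (s1, yyyyx, #) ⊢ (s1, yyyx, #) ⊢ (s1, yyx, #) ⊢ (s1, yx, #) ⊢ (s1, x, #) ⊢ (s2, ε, #) ⊢ (s2, ε, ε)
All input consumed and the stack is empty.

Accept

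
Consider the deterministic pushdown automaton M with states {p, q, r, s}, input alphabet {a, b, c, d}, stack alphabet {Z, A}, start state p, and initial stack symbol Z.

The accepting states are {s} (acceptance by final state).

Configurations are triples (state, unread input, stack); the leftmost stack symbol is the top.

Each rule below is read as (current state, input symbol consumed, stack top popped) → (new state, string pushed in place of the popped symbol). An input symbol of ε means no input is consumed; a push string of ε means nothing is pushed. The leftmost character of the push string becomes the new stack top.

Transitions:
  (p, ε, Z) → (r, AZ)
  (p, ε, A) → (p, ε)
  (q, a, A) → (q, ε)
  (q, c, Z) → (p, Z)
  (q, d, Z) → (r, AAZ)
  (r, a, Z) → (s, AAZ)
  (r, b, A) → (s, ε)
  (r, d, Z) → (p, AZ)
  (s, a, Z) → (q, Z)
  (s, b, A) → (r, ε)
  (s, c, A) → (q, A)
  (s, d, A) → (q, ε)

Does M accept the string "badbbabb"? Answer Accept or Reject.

Accept

(p, badbbabb, Z)
  ε-move, top Z: go to r, push AZ → (r, badbbabb, AZ)
  read b, top A: go to s, push ε → (s, adbbabb, Z)
  read a, top Z: go to q, push Z → (q, dbbabb, Z)
  read d, top Z: go to r, push AAZ → (r, bbabb, AAZ)
  read b, top A: go to s, push ε → (s, babb, AZ)
  read b, top A: go to r, push ε → (r, abb, Z)
  read a, top Z: go to s, push AAZ → (s, bb, AAZ)
  read b, top A: go to r, push ε → (r, b, AZ)
  read b, top A: go to s, push ε → (s, ε, Z)
All input consumed; state s ∈ F.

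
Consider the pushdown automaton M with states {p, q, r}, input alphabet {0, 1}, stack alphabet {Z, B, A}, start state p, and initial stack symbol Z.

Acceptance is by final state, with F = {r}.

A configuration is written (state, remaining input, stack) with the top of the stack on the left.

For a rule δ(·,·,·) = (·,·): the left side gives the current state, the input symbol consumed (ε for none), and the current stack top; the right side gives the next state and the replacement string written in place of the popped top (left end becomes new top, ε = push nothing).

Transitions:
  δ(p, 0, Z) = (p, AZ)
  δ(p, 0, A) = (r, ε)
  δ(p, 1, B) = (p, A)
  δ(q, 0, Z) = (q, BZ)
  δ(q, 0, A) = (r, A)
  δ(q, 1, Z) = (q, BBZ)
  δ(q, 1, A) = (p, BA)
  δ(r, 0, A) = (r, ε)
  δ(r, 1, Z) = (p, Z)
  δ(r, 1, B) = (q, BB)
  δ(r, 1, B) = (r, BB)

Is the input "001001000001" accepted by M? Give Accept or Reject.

No computation consumes all input and reaches a final state.

Reject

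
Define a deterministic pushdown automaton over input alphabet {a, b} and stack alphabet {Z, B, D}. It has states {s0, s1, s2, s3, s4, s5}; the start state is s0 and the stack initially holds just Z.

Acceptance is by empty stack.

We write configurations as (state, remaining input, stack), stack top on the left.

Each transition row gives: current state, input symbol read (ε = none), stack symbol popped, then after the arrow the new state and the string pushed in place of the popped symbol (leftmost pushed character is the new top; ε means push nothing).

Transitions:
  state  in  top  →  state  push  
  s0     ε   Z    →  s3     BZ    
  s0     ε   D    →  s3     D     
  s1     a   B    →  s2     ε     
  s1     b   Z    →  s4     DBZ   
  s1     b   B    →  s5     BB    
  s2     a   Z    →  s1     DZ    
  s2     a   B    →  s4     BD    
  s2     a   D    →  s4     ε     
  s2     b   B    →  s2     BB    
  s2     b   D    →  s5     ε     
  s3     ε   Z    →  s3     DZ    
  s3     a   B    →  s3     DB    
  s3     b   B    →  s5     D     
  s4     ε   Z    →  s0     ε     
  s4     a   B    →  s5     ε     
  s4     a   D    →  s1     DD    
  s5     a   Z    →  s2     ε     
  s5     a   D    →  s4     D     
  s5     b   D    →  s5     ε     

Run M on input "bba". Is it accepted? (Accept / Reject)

Accept

(s0, bba, Z)
  ε-move, top Z: go to s3, push BZ → (s3, bba, BZ)
  read b, top B: go to s5, push D → (s5, ba, DZ)
  read b, top D: go to s5, push ε → (s5, a, Z)
  read a, top Z: go to s2, push ε → (s2, ε, ε)
All input consumed and the stack is empty.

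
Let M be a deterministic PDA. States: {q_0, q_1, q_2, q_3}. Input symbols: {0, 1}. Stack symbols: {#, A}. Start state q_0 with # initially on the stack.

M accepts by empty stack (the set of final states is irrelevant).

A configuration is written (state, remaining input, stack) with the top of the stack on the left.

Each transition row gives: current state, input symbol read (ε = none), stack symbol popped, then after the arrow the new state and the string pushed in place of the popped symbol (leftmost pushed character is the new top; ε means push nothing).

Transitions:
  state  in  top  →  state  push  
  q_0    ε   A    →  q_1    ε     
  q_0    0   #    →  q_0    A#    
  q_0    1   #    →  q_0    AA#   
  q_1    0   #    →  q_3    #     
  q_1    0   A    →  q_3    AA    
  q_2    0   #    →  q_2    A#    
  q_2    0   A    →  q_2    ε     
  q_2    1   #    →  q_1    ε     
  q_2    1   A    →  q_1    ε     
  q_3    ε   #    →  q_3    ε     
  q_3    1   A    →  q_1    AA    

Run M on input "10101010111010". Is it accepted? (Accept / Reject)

Reject

(q_0, 10101010111010, #)
  read 1, top #: go to q_0, push AA# → (q_0, 0101010111010, AA#)
  ε-move, top A: go to q_1, push ε → (q_1, 0101010111010, A#)
  read 0, top A: go to q_3, push AA → (q_3, 101010111010, AA#)
  read 1, top A: go to q_1, push AA → (q_1, 01010111010, AAA#)
  read 0, top A: go to q_3, push AA → (q_3, 1010111010, AAAA#)
  read 1, top A: go to q_1, push AA → (q_1, 010111010, AAAAA#)
  read 0, top A: go to q_3, push AA → (q_3, 10111010, AAAAAA#)
  read 1, top A: go to q_1, push AA → (q_1, 0111010, AAAAAAA#)
  read 0, top A: go to q_3, push AA → (q_3, 111010, AAAAAAAA#)
  read 1, top A: go to q_1, push AA → (q_1, 11010, AAAAAAAAA#)
No transition applies at (q_1, 11010, AAAAAAAAA#); input not fully consumed.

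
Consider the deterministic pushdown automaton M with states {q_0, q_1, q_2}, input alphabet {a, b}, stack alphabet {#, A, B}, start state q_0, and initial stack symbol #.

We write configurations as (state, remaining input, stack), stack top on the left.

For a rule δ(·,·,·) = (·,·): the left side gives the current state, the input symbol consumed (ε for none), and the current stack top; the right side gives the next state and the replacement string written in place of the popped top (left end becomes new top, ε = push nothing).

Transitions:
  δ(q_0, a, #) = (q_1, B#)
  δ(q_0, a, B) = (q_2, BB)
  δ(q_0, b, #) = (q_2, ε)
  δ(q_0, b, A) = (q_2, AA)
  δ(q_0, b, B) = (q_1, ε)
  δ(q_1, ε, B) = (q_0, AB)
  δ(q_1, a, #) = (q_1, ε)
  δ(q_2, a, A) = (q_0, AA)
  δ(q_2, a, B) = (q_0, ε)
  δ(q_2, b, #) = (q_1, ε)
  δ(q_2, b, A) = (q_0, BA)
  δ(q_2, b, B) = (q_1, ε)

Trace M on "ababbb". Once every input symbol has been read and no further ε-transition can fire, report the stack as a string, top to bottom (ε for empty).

(q_0, ababbb, #) ⊢ (q_1, babbb, B#) ⊢ (q_0, babbb, AB#) ⊢ (q_2, abbb, AAB#) ⊢ (q_0, bbb, AAAB#) ⊢ (q_2, bb, AAAAB#) ⊢ (q_0, b, BAAAAB#) ⊢ (q_1, ε, AAAAB#)
All input consumed in state q_1 with stack AAAAB#.

AAAAB#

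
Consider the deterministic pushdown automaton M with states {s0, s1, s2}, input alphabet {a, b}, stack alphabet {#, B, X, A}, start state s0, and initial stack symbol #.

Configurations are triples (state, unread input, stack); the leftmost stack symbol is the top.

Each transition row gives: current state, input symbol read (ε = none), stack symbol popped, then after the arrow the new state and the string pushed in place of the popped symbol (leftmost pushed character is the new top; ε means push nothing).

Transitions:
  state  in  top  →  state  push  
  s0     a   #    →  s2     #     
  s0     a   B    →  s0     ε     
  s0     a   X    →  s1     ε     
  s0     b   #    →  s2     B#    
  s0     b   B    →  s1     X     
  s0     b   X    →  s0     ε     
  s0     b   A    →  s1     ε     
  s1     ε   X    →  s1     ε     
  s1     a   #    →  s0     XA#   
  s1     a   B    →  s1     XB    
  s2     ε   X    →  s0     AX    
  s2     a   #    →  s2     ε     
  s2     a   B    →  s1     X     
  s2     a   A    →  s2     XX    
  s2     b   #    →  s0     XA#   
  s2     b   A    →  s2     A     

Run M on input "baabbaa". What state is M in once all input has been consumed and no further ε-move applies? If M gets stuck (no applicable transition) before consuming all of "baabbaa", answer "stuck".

s1

(s0, baabbaa, #)
  read b, top #: go to s2, push B# → (s2, aabbaa, B#)
  read a, top B: go to s1, push X → (s1, abbaa, X#)
  ε-move, top X: go to s1, push ε → (s1, abbaa, #)
  read a, top #: go to s0, push XA# → (s0, bbaa, XA#)
  read b, top X: go to s0, push ε → (s0, baa, A#)
  read b, top A: go to s1, push ε → (s1, aa, #)
  read a, top #: go to s0, push XA# → (s0, a, XA#)
  read a, top X: go to s1, push ε → (s1, ε, A#)
All input consumed; M is in state s1.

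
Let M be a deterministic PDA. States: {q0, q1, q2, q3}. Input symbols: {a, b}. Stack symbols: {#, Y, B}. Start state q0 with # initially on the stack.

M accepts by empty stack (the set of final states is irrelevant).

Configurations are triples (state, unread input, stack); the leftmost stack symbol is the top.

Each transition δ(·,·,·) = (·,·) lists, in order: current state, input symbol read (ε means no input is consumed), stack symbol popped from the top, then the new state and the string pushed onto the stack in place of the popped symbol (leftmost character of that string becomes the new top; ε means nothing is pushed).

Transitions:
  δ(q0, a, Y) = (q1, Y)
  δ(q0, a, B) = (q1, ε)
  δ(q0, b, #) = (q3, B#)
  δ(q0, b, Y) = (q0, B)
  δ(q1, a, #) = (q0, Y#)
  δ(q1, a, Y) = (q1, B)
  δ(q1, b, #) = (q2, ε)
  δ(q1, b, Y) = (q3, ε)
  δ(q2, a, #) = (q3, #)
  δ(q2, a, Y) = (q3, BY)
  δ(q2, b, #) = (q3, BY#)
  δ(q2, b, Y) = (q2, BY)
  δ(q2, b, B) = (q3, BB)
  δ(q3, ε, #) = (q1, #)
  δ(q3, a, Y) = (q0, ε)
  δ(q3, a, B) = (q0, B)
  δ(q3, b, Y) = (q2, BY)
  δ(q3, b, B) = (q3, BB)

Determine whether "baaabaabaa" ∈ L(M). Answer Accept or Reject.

(q0, baaabaabaa, #)
  read b, top #: go to q3, push B# → (q3, aaabaabaa, B#)
  read a, top B: go to q0, push B → (q0, aabaabaa, B#)
  read a, top B: go to q1, push ε → (q1, abaabaa, #)
  read a, top #: go to q0, push Y# → (q0, baabaa, Y#)
  read b, top Y: go to q0, push B → (q0, aabaa, B#)
  read a, top B: go to q1, push ε → (q1, abaa, #)
  read a, top #: go to q0, push Y# → (q0, baa, Y#)
  read b, top Y: go to q0, push B → (q0, aa, B#)
  read a, top B: go to q1, push ε → (q1, a, #)
  read a, top #: go to q0, push Y# → (q0, ε, Y#)
All input consumed; stack is Y#, not empty, and no further ε-move applies.

Reject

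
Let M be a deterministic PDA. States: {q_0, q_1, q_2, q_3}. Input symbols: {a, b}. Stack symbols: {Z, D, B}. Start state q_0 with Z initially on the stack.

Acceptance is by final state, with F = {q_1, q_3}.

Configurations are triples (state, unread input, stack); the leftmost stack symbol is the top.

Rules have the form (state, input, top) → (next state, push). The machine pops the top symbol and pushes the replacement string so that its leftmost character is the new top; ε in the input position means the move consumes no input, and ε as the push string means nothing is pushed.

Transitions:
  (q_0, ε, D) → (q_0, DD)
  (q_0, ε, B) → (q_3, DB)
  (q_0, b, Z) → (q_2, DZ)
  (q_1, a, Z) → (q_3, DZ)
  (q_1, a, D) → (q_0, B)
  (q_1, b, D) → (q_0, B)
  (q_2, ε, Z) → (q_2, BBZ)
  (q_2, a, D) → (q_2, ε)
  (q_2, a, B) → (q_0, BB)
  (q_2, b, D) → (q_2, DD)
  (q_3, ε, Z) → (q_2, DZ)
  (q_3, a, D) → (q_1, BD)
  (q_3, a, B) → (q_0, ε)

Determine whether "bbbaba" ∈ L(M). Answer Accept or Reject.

(q_0, bbbaba, Z)
  read b, top Z: go to q_2, push DZ → (q_2, bbaba, DZ)
  read b, top D: go to q_2, push DD → (q_2, baba, DDZ)
  read b, top D: go to q_2, push DD → (q_2, aba, DDDZ)
  read a, top D: go to q_2, push ε → (q_2, ba, DDZ)
  read b, top D: go to q_2, push DD → (q_2, a, DDDZ)
  read a, top D: go to q_2, push ε → (q_2, ε, DDZ)
All input consumed; state q_2 ∉ F and no further ε-move applies.

Reject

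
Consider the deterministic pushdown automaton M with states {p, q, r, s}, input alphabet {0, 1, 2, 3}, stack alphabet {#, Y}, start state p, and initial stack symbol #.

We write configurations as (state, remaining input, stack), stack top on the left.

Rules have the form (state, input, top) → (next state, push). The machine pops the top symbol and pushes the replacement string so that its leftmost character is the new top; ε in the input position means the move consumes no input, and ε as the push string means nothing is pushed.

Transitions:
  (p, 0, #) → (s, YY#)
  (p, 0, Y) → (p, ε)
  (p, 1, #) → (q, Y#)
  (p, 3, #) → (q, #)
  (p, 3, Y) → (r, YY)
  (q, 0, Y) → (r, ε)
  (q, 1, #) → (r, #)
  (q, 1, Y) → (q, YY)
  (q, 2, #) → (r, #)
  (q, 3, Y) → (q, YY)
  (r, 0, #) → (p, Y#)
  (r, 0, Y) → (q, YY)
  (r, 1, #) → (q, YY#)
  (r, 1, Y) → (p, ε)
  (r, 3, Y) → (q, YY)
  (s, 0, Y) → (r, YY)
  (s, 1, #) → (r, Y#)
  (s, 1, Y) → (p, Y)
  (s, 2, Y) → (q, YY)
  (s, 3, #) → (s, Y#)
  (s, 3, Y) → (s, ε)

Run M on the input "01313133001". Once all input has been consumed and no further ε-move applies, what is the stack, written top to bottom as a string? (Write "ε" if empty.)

(p, 01313133001, #)
  read 0, top #: go to s, push YY# → (s, 1313133001, YY#)
  read 1, top Y: go to p, push Y → (p, 313133001, YY#)
  read 3, top Y: go to r, push YY → (r, 13133001, YYY#)
  read 1, top Y: go to p, push ε → (p, 3133001, YY#)
  read 3, top Y: go to r, push YY → (r, 133001, YYY#)
  read 1, top Y: go to p, push ε → (p, 33001, YY#)
  read 3, top Y: go to r, push YY → (r, 3001, YYY#)
  read 3, top Y: go to q, push YY → (q, 001, YYYY#)
  read 0, top Y: go to r, push ε → (r, 01, YYY#)
  read 0, top Y: go to q, push YY → (q, 1, YYYY#)
  read 1, top Y: go to q, push YY → (q, ε, YYYYY#)
All input consumed in state q with stack YYYYY#.

YYYYY#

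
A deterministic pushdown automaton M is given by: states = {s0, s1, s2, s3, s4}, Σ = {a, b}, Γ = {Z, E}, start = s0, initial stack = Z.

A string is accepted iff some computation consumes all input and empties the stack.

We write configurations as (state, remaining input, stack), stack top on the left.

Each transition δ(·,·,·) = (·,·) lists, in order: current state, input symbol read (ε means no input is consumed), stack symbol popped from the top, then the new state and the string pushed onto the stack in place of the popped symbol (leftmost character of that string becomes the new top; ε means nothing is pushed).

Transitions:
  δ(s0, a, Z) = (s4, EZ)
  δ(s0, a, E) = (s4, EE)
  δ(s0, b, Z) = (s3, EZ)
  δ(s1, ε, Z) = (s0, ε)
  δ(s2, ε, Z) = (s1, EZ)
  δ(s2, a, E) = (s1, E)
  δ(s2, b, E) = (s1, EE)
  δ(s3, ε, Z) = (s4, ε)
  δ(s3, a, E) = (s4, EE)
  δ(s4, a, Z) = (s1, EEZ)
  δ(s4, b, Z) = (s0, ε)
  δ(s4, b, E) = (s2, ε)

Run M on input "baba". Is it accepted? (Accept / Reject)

(s0, baba, Z)
  read b, top Z: go to s3, push EZ → (s3, aba, EZ)
  read a, top E: go to s4, push EE → (s4, ba, EEZ)
  read b, top E: go to s2, push ε → (s2, a, EZ)
  read a, top E: go to s1, push E → (s1, ε, EZ)
All input consumed; stack is EZ, not empty, and no further ε-move applies.

Reject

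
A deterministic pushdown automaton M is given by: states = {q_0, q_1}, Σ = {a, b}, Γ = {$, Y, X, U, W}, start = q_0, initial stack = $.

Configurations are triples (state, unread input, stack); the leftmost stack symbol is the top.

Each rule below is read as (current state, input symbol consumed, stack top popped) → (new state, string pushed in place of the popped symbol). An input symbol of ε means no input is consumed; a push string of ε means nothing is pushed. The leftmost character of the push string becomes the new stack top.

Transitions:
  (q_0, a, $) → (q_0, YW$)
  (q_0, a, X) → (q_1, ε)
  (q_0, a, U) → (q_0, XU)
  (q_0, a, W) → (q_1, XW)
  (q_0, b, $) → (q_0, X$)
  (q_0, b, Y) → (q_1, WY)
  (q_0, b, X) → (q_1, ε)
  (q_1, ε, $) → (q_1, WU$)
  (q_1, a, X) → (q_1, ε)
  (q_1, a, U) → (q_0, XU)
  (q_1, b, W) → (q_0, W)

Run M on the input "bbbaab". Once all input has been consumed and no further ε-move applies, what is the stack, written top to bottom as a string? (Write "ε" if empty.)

WU$

(q_0, bbbaab, $) ⊢ (q_0, bbaab, X$) ⊢ (q_1, baab, $) ⊢ (q_1, baab, WU$) ⊢ (q_0, aab, WU$) ⊢ (q_1, ab, XWU$) ⊢ (q_1, b, WU$) ⊢ (q_0, ε, WU$)
All input consumed in state q_0 with stack WU$.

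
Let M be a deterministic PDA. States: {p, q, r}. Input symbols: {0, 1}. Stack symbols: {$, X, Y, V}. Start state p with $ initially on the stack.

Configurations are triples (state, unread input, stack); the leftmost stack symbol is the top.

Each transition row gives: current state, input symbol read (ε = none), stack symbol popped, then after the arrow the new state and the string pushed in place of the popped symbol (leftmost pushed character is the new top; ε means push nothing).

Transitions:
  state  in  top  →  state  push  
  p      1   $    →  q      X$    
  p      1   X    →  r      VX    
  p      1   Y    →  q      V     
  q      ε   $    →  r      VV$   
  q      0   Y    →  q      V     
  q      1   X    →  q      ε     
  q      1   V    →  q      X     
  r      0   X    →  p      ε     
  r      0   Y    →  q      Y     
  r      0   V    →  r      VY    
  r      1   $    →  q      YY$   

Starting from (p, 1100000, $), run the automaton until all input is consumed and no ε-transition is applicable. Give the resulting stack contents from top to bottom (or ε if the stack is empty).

(p, 1100000, $)
  read 1, top $: go to q, push X$ → (q, 100000, X$)
  read 1, top X: go to q, push ε → (q, 00000, $)
  ε-move, top $: go to r, push VV$ → (r, 00000, VV$)
  read 0, top V: go to r, push VY → (r, 0000, VYV$)
  read 0, top V: go to r, push VY → (r, 000, VYYV$)
  read 0, top V: go to r, push VY → (r, 00, VYYYV$)
  read 0, top V: go to r, push VY → (r, 0, VYYYYV$)
  read 0, top V: go to r, push VY → (r, ε, VYYYYYV$)
All input consumed in state r with stack VYYYYYV$.

VYYYYYV$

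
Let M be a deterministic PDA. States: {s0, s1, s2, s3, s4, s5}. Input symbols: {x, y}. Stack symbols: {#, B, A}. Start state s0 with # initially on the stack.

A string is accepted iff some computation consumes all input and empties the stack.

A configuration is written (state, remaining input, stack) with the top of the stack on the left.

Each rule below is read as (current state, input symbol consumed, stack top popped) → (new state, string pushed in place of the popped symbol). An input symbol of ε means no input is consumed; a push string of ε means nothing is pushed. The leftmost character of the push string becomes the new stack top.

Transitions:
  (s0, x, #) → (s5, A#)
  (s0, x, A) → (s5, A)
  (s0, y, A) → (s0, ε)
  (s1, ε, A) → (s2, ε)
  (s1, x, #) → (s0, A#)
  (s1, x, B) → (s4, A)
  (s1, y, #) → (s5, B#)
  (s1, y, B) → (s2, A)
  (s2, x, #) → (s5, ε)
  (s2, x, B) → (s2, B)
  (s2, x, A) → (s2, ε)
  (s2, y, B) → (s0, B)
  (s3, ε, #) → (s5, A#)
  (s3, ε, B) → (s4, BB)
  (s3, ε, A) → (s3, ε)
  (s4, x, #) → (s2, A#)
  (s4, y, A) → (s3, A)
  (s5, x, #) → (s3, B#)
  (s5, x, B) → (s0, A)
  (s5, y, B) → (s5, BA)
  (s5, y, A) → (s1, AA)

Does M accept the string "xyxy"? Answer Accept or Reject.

Reject

(s0, xyxy, #)
  read x, top #: go to s5, push A# → (s5, yxy, A#)
  read y, top A: go to s1, push AA → (s1, xy, AA#)
  ε-move, top A: go to s2, push ε → (s2, xy, A#)
  read x, top A: go to s2, push ε → (s2, y, #)
No transition applies at (s2, y, #); input not fully consumed.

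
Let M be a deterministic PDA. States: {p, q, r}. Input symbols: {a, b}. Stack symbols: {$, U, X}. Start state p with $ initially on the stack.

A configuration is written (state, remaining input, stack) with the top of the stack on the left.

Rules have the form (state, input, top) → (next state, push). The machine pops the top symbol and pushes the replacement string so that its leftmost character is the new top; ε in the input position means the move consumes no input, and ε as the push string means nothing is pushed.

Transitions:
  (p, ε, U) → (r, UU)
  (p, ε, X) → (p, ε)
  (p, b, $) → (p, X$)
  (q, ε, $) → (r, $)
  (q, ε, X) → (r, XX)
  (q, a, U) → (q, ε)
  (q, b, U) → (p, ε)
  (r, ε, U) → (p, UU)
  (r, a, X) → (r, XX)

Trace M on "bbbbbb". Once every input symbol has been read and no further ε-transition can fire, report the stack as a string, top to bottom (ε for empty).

(p, bbbbbb, $)
  read b, top $: go to p, push X$ → (p, bbbbb, X$)
  ε-move, top X: go to p, push ε → (p, bbbbb, $)
  read b, top $: go to p, push X$ → (p, bbbb, X$)
  ε-move, top X: go to p, push ε → (p, bbbb, $)
  read b, top $: go to p, push X$ → (p, bbb, X$)
  ε-move, top X: go to p, push ε → (p, bbb, $)
  read b, top $: go to p, push X$ → (p, bb, X$)
  ε-move, top X: go to p, push ε → (p, bb, $)
  read b, top $: go to p, push X$ → (p, b, X$)
  ε-move, top X: go to p, push ε → (p, b, $)
  read b, top $: go to p, push X$ → (p, ε, X$)
  ε-move, top X: go to p, push ε → (p, ε, $)
All input consumed in state p with stack $.

$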